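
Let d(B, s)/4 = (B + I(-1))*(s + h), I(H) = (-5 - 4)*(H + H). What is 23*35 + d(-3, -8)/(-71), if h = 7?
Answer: 57215/71 ≈ 805.84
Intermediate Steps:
I(H) = -18*H
d(B, s) = 4*(7 + s)*(18 + B) (d(B, s) = 4*((B - 18*(-1))*(s + 7)) = 4*((B + 18)*(7 + s)) = 4*((18 + B)*(7 + s)) = 4*((7 + s)*(18 + B)) = 4*(7 + s)*(18 + B))
23*35 + d(-3, -8)/(-71) = 23*35 + (504 + 28*(-3) + 72*(-8) + 4*(-3)*(-8))/(-71) = 805 + (504 - 84 - 576 + 96)*(-1/71) = 805 - 60*(-1/71) = 805 + 60/71 = 57215/71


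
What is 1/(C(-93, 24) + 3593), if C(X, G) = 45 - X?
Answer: 1/3731 ≈ 0.00026802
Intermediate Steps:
1/(C(-93, 24) + 3593) = 1/((45 - 1*(-93)) + 3593) = 1/((45 + 93) + 3593) = 1/(138 + 3593) = 1/3731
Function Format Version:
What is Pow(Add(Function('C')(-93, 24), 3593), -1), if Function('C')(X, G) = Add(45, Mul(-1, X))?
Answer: Rational(1, 3731) ≈ 0.00026802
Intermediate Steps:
Pow(Add(Function('C')(-93, 24), 3593), -1) = Pow(Add(Add(45, Mul(-1, -93)), 3593), -1) = Pow(Add(Add(45, 93), 3593), -1) = Pow(Add(138, 3593), -1) = Pow(3731, -1) = Rational(1, 3731)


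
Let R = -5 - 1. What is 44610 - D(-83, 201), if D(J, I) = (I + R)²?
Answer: 6585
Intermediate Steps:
R = -6
D(J, I) = (-6 + I)² (D(J, I) = (I - 6)² = (-6 + I)²)
44610 - D(-83, 201) = 44610 - (-6 + 201)² = 44610 - 1*195² = 44610 - 1*38025 = 44610 - 38025 = 6585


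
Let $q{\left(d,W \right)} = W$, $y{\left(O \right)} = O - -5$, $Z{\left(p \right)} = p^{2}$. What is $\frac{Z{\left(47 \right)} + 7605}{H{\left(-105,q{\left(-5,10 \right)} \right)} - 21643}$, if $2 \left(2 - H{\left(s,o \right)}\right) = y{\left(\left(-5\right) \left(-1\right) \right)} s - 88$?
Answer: $- \frac{4907}{10536} \approx -0.46574$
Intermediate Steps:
$y{\left(O \right)} = 5 + O$ ($y{\left(O \right)} = O + 5 = 5 + O$)
$H{\left(s,o \right)} = 46 - 5 s$ ($H{\left(s,o \right)} = 2 - \frac{\left(5 - -5\right) s - 88}{2} = 2 - \frac{\left(5 + 5\right) s - 88}{2} = 2 - \frac{10 s - 88}{2} = 2 - \frac{-88 + 10 s}{2} = 2 - \left(-44 + 5 s\right) = 46 - 5 s$)
$\frac{Z{\left(47 \right)} + 7605}{H{\left(-105,q{\left(-5,10 \right)} \right)} - 21643} = \frac{47^{2} + 7605}{\left(46 - -525\right) - 21643} = \frac{2209 + 7605}{\left(46 + 525\right) - 21643} = \frac{9814}{571 - 21643} = \frac{9814}{-21072} = 9814 \left(- \frac{1}{21072}\right) = - \frac{4907}{10536}$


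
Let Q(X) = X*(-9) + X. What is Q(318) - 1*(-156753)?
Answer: 154209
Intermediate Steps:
Q(X) = -8*X (Q(X) = -9*X + X = -8*X)
Q(318) - 1*(-156753) = -8*318 - 1*(-156753) = -2544 + 156753 = 154209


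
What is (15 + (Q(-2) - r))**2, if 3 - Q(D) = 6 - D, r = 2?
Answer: 64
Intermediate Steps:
Q(D) = -3 + D (Q(D) = 3 - (6 - D) = 3 + (-6 + D) = -3 + D)
(15 + (Q(-2) - r))**2 = (15 + ((-3 - 2) - 1*2))**2 = (15 + (-5 - 2))**2 = (15 - 7)**2 = 8**2 = 64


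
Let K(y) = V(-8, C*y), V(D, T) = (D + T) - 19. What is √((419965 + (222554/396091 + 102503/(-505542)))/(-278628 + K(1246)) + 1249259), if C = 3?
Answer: √420646298766066447327593808214773208226/18349851671911758 ≈ 1117.7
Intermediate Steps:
V(D, T) = -19 + D + T
K(y) = -27 + 3*y (K(y) = -19 - 8 + 3*y = -27 + 3*y)
√((419965 + (222554/396091 + 102503/(-505542)))/(-278628 + K(1246)) + 1249259) = √((419965 + (222554/396091 + 102503/(-505542)))/(-278628 + (-27 + 3*1246)) + 1249259) = √((419965 + (222554*(1/396091) + 102503*(-1/505542)))/(-278628 + (-27 + 3738)) + 1249259) = √((419965 + (222554/396091 - 102503/505542))/(-278628 + 3711) + 1249259) = √((419965 + 71909878495/200240636322)/(-274917) + 1249259) = √((84094130742847225/200240636322)*(-1/274917) + 1249259) = √(-84094130742847225/55049555015735274 + 1249259) = √(68771067955271689814741/55049555015735274) = √420646298766066447327593808214773208226/18349851671911758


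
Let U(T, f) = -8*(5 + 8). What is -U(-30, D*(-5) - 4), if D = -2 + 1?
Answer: 104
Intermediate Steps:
D = -1
U(T, f) = -104 (U(T, f) = -8*13 = -104)
-U(-30, D*(-5) - 4) = -1*(-104) = 104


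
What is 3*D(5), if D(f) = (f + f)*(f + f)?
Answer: 300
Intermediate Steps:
D(f) = 4*f**2 (D(f) = (2*f)*(2*f) = 4*f**2)
3*D(5) = 3*(4*5**2) = 3*(4*25) = 3*100 = 300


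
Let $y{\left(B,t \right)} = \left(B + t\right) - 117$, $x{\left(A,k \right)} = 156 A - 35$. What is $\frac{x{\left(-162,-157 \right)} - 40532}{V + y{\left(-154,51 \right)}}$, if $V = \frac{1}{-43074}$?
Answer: $\frac{2835949086}{9476281} \approx 299.27$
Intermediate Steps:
$x{\left(A,k \right)} = -35 + 156 A$
$y{\left(B,t \right)} = -117 + B + t$
$V = - \frac{1}{43074} \approx -2.3216 \cdot 10^{-5}$
$\frac{x{\left(-162,-157 \right)} - 40532}{V + y{\left(-154,51 \right)}} = \frac{\left(-35 + 156 \left(-162\right)\right) - 40532}{- \frac{1}{43074} - 220} = \frac{\left(-35 - 25272\right) - 40532}{- \frac{1}{43074} - 220} = \frac{-25307 - 40532}{- \frac{9476281}{43074}} = \left(-65839\right) \left(- \frac{43074}{9476281}\right) = \frac{2835949086}{9476281}$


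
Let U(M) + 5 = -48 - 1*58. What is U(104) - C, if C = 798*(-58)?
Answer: 46173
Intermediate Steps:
U(M) = -111 (U(M) = -5 + (-48 - 1*58) = -5 + (-48 - 58) = -5 - 106 = -111)
C = -46284
U(104) - C = -111 - 1*(-46284) = -111 + 46284 = 46173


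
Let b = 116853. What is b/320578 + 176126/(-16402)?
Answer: -27272748961/2629060178 ≈ -10.374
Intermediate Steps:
b/320578 + 176126/(-16402) = 116853/320578 + 176126/(-16402) = 116853*(1/320578) + 176126*(-1/16402) = 116853/320578 - 88063/8201 = -27272748961/2629060178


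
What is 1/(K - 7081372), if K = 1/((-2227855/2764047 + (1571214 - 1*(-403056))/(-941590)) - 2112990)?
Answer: -42302101898733868/299556919926860868299317 ≈ -1.4122e-7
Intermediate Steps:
K = -20019992421/42302101898733868 (K = 1/((-2227855*1/2764047 + (1571214 + 403056)*(-1/941590)) - 2112990) = 1/((-2227855/2764047 + 1974270*(-1/941590)) - 2112990) = 1/((-2227855/2764047 - 197427/94159) - 2112990) = 1/(-58113085078/20019992421 - 2112990) = 1/(-42302101898733868/20019992421) = -20019992421/42302101898733868 ≈ -4.7326e-7)
1/(K - 7081372) = 1/(-20019992421/42302101898733868 - 7081372) = 1/(-299556919926860868299317/42302101898733868) = -42302101898733868/299556919926860868299317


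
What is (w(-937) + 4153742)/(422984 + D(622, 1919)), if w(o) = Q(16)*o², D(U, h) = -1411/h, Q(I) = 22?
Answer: 3002475076/54113659 ≈ 55.485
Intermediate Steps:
w(o) = 22*o²
(w(-937) + 4153742)/(422984 + D(622, 1919)) = (22*(-937)² + 4153742)/(422984 - 1411/1919) = (22*877969 + 4153742)/(422984 - 1411*1/1919) = (19315318 + 4153742)/(422984 - 1411/1919) = 23469060/(811704885/1919) = 23469060*(1919/811704885) = 3002475076/54113659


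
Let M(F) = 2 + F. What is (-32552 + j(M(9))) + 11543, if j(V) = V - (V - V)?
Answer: -20998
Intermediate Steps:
j(V) = V (j(V) = V - 1*0 = V + 0 = V)
(-32552 + j(M(9))) + 11543 = (-32552 + (2 + 9)) + 11543 = (-32552 + 11) + 11543 = -32541 + 11543 = -20998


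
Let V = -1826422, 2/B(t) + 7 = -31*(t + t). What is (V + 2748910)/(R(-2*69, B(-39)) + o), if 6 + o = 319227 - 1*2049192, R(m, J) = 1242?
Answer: -307496/576243 ≈ -0.53362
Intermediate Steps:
B(t) = 2/(-7 - 62*t) (B(t) = 2/(-7 - 31*(t + t)) = 2/(-7 - 62*t))
o = -1729971 (o = -6 + (319227 - 1*2049192) = -6 + (319227 - 2049192) = -6 - 1729965 = -1729971)
(V + 2748910)/(R(-2*69, B(-39)) + o) = (-1826422 + 2748910)/(1242 - 1729971) = 922488/(-1728729) = 922488*(-1/1728729) = -307496/576243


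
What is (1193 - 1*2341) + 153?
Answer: -995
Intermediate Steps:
(1193 - 1*2341) + 153 = (1193 - 2341) + 153 = -1148 + 153 = -995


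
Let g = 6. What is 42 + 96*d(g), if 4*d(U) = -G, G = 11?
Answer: -222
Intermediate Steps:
d(U) = -11/4 (d(U) = (-1*11)/4 = (¼)*(-11) = -11/4)
42 + 96*d(g) = 42 + 96*(-11/4) = 42 - 264 = -222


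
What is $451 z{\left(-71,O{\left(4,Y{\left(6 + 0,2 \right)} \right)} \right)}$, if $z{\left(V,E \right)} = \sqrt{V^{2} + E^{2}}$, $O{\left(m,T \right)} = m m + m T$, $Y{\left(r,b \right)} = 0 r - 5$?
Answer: $451 \sqrt{5057} \approx 32072.0$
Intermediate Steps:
$Y{\left(r,b \right)} = -5$ ($Y{\left(r,b \right)} = 0 - 5 = -5$)
$O{\left(m,T \right)} = m^{2} + T m$
$z{\left(V,E \right)} = \sqrt{E^{2} + V^{2}}$
$451 z{\left(-71,O{\left(4,Y{\left(6 + 0,2 \right)} \right)} \right)} = 451 \sqrt{\left(4 \left(-5 + 4\right)\right)^{2} + \left(-71\right)^{2}} = 451 \sqrt{\left(4 \left(-1\right)\right)^{2} + 5041} = 451 \sqrt{\left(-4\right)^{2} + 5041} = 451 \sqrt{16 + 5041} = 451 \sqrt{5057}$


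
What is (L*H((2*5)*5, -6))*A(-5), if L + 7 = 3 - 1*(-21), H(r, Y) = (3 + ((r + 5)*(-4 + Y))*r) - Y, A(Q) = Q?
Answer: 2336735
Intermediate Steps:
H(r, Y) = 3 - Y + r*(-4 + Y)*(5 + r) (H(r, Y) = (3 + ((5 + r)*(-4 + Y))*r) - Y = (3 + ((-4 + Y)*(5 + r))*r) - Y = (3 + r*(-4 + Y)*(5 + r)) - Y = 3 - Y + r*(-4 + Y)*(5 + r))
L = 17 (L = -7 + (3 - 1*(-21)) = -7 + (3 + 21) = -7 + 24 = 17)
(L*H((2*5)*5, -6))*A(-5) = (17*(3 - 1*(-6) - 20*2*5*5 - 4*((2*5)*5)**2 - 6*((2*5)*5)**2 + 5*(-6)*((2*5)*5)))*(-5) = (17*(3 + 6 - 200*5 - 4*(10*5)**2 - 6*(10*5)**2 + 5*(-6)*(10*5)))*(-5) = (17*(3 + 6 - 20*50 - 4*50**2 - 6*50**2 + 5*(-6)*50))*(-5) = (17*(3 + 6 - 1000 - 4*2500 - 6*2500 - 1500))*(-5) = (17*(3 + 6 - 1000 - 10000 - 15000 - 1500))*(-5) = (17*(-27491))*(-5) = -467347*(-5) = 2336735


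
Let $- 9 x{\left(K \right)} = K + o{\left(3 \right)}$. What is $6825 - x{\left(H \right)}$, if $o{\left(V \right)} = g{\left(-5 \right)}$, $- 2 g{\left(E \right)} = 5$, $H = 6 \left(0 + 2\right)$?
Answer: $\frac{122869}{18} \approx 6826.1$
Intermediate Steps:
$H = 12$ ($H = 6 \cdot 2 = 12$)
$g{\left(E \right)} = - \frac{5}{2}$ ($g{\left(E \right)} = \left(- \frac{1}{2}\right) 5 = - \frac{5}{2}$)
$o{\left(V \right)} = - \frac{5}{2}$
$x{\left(K \right)} = \frac{5}{18} - \frac{K}{9}$ ($x{\left(K \right)} = - \frac{K - \frac{5}{2}}{9} = - \frac{- \frac{5}{2} + K}{9} = \frac{5}{18} - \frac{K}{9}$)
$6825 - x{\left(H \right)} = 6825 - \left(\frac{5}{18} - \frac{4}{3}\right) = 6825 - - \frac{19}{18} = 6825 + \frac{19}{18} = \frac{122869}{18}$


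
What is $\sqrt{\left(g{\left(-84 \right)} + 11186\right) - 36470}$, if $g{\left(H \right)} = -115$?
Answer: $i \sqrt{25399} \approx 159.37 i$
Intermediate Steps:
$\sqrt{\left(g{\left(-84 \right)} + 11186\right) - 36470} = \sqrt{\left(-115 + 11186\right) - 36470} = \sqrt{11071 - 36470} = \sqrt{-25399} = i \sqrt{25399}$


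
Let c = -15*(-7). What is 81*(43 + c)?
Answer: 11988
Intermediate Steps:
c = 105
81*(43 + c) = 81*(43 + 105) = 81*148 = 11988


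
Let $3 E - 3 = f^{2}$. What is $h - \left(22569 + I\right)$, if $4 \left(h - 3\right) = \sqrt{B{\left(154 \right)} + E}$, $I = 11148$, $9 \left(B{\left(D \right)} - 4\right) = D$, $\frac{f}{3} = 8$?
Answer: $-33714 + \frac{\sqrt{1927}}{12} \approx -33710.0$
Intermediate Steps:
$f = 24$ ($f = 3 \cdot 8 = 24$)
$B{\left(D \right)} = 4 + \frac{D}{9}$
$E = 193$ ($E = 1 + \frac{24^{2}}{3} = 1 + \frac{1}{3} \cdot 576 = 1 + 192 = 193$)
$h = 3 + \frac{\sqrt{1927}}{12}$ ($h = 3 + \frac{\sqrt{\left(4 + \frac{1}{9} \cdot 154\right) + 193}}{4} = 3 + \frac{\sqrt{\left(4 + \frac{154}{9}\right) + 193}}{4} = 3 + \frac{\sqrt{\frac{190}{9} + 193}}{4} = 3 + \frac{\sqrt{\frac{1927}{9}}}{4} = 3 + \frac{\frac{1}{3} \sqrt{1927}}{4} = 3 + \frac{\sqrt{1927}}{12} \approx 6.6581$)
$h - \left(22569 + I\right) = \left(3 + \frac{\sqrt{1927}}{12}\right) - \left(22569 + 11148\right) = \left(3 + \frac{\sqrt{1927}}{12}\right) - 33717 = -33714 + \frac{\sqrt{1927}}{12}$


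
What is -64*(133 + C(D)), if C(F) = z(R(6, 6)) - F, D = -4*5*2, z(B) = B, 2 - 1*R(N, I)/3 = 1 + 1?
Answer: -11072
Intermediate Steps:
R(N, I) = 0 (R(N, I) = 6 - 3*(1 + 1) = 6 - 3*2 = 6 - 6 = 0)
D = -40 (D = -20*2 = -40)
C(F) = -F (C(F) = 0 - F = -F)
-64*(133 + C(D)) = -64*(133 - 1*(-40)) = -64*(133 + 40) = -64*173 = -11072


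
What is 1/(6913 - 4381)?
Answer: 1/2532 ≈ 0.00039494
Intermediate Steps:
1/(6913 - 4381) = 1/2532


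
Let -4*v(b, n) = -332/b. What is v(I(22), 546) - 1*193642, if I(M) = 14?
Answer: -2710905/14 ≈ -1.9364e+5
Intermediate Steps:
v(b, n) = 83/b (v(b, n) = -(-83)/b = 83/b)
v(I(22), 546) - 1*193642 = 83/14 - 1*193642 = 83*(1/14) - 193642 = 83/14 - 193642 = -2710905/14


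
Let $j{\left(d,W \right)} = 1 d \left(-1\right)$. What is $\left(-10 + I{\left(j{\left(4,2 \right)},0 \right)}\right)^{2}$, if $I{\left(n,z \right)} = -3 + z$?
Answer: $169$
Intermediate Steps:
$j{\left(d,W \right)} = - d$ ($j{\left(d,W \right)} = d \left(-1\right) = - d$)
$\left(-10 + I{\left(j{\left(4,2 \right)},0 \right)}\right)^{2} = \left(-10 + \left(-3 + 0\right)\right)^{2} = \left(-10 - 3\right)^{2} = \left(-13\right)^{2} = 169$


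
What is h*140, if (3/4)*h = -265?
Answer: -148400/3 ≈ -49467.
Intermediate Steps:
h = -1060/3 (h = (4/3)*(-265) = -1060/3 ≈ -353.33)
h*140 = -1060/3*140 = -148400/3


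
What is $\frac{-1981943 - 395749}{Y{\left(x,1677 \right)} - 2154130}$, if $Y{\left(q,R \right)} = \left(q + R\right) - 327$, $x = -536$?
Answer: $\frac{198141}{179443} \approx 1.1042$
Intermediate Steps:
$Y{\left(q,R \right)} = -327 + R + q$ ($Y{\left(q,R \right)} = \left(R + q\right) - 327 = -327 + R + q$)
$\frac{-1981943 - 395749}{Y{\left(x,1677 \right)} - 2154130} = \frac{-1981943 - 395749}{\left(-327 + 1677 - 536\right) - 2154130} = - \frac{2377692}{814 - 2154130} = - \frac{2377692}{-2153316} = \left(-2377692\right) \left(- \frac{1}{2153316}\right) = \frac{198141}{179443}$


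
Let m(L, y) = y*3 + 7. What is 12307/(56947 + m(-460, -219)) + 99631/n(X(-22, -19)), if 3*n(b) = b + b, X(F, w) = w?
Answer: -885595345/112594 ≈ -7865.4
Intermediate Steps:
m(L, y) = 7 + 3*y (m(L, y) = 3*y + 7 = 7 + 3*y)
n(b) = 2*b/3 (n(b) = (b + b)/3 = (2*b)/3 = 2*b/3)
12307/(56947 + m(-460, -219)) + 99631/n(X(-22, -19)) = 12307/(56947 + (7 + 3*(-219))) + 99631/(((⅔)*(-19))) = 12307/(56947 + (7 - 657)) + 99631/(-38/3) = 12307/(56947 - 650) + 99631*(-3/38) = 12307/56297 - 298893/38 = -885595345/112594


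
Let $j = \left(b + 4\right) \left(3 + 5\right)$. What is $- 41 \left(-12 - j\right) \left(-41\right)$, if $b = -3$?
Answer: $-33620$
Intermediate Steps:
$j = 8$ ($j = \left(-3 + 4\right) \left(3 + 5\right) = 1 \cdot 8 = 8$)
$- 41 \left(-12 - j\right) \left(-41\right) = - 41 \left(-12 - 8\right) \left(-41\right) = \left(-41\right) \left(-20\right) \left(-41\right) = 820 \left(-41\right) = -33620$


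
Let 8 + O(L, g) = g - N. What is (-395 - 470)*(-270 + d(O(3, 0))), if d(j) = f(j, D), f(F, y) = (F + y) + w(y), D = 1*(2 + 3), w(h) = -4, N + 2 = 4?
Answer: 241335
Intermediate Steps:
N = 2 (N = -2 + 4 = 2)
D = 5 (D = 1*5 = 5)
f(F, y) = -4 + F + y (f(F, y) = (F + y) - 4 = -4 + F + y)
O(L, g) = -10 + g (O(L, g) = -8 + (g - 1*2) = -8 + (g - 2) = -8 + (-2 + g) = -10 + g)
d(j) = 1 + j (d(j) = -4 + j + 5 = 1 + j)
(-395 - 470)*(-270 + d(O(3, 0))) = (-395 - 470)*(-270 + (1 + (-10 + 0))) = -865*(-270 + (1 - 10)) = -865*(-270 - 9) = -865*(-279) = 241335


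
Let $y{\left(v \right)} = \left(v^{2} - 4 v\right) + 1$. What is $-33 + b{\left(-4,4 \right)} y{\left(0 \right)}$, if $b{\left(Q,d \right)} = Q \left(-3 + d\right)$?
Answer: $-37$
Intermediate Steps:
$y{\left(v \right)} = 1 + v^{2} - 4 v$
$-33 + b{\left(-4,4 \right)} y{\left(0 \right)} = -33 + - 4 \left(-3 + 4\right) \left(1 + 0^{2} - 0\right) = -33 + \left(-4\right) 1 \left(1 + 0 + 0\right) = -33 - 4 = -37$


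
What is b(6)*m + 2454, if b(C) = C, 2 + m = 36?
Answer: 2658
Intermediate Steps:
m = 34 (m = -2 + 36 = 34)
b(6)*m + 2454 = 6*34 + 2454 = 204 + 2454 = 2658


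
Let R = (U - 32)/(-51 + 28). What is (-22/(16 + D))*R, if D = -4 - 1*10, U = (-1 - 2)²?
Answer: -11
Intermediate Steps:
U = 9 (U = (-3)² = 9)
D = -14 (D = -4 - 10 = -14)
R = 1 (R = (9 - 32)/(-51 + 28) = -23/(-23) = -23*(-1/23) = 1)
(-22/(16 + D))*R = -22/(16 - 14)*1 = -22/2*1 = -22*½*1 = -11*1 = -11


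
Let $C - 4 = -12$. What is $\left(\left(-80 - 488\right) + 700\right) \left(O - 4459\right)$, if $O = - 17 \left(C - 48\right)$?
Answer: $-462924$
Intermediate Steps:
$C = -8$ ($C = 4 - 12 = -8$)
$O = 952$ ($O = - 17 \left(-8 - 48\right) = \left(-17\right) \left(-56\right) = 952$)
$\left(\left(-80 - 488\right) + 700\right) \left(O - 4459\right) = \left(\left(-80 - 488\right) + 700\right) \left(952 - 4459\right) = \left(-568 + 700\right) \left(-3507\right) = 132 \left(-3507\right) = -462924$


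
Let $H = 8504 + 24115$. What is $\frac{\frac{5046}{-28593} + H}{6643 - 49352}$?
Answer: $- \frac{310890007}{407059479} \approx -0.76375$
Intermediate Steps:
$H = 32619$
$\frac{\frac{5046}{-28593} + H}{6643 - 49352} = \frac{\frac{5046}{-28593} + 32619}{6643 - 49352} = \frac{5046 \left(- \frac{1}{28593}\right) + 32619}{-42709} = \left(- \frac{1682}{9531} + 32619\right) \left(- \frac{1}{42709}\right) = \frac{310890007}{9531} \left(- \frac{1}{42709}\right) = - \frac{310890007}{407059479}$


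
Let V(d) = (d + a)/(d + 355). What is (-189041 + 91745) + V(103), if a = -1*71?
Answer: -22280768/229 ≈ -97296.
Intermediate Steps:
a = -71
V(d) = (-71 + d)/(355 + d) (V(d) = (d - 71)/(d + 355) = (-71 + d)/(355 + d))
(-189041 + 91745) + V(103) = (-189041 + 91745) + (-71 + 103)/(355 + 103) = -97296 + 32/458 = -97296 + (1/458)*32 = -97296 + 16/229 = -22280768/229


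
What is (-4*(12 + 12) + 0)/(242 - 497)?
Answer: 32/85 ≈ 0.37647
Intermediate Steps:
(-4*(12 + 12) + 0)/(242 - 497) = (-4*24 + 0)/(-255) = (-96 + 0)*(-1/255) = -96*(-1/255) = 32/85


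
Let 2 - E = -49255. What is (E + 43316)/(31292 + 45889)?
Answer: 7121/5937 ≈ 1.1994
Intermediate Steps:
E = 49257 (E = 2 - 1*(-49255) = 2 + 49255 = 49257)
(E + 43316)/(31292 + 45889) = (49257 + 43316)/(31292 + 45889) = 92573/77181 = 92573*(1/77181) = 7121/5937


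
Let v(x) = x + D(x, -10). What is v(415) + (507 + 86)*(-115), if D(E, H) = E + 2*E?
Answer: -66535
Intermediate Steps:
D(E, H) = 3*E
v(x) = 4*x (v(x) = x + 3*x = 4*x)
v(415) + (507 + 86)*(-115) = 4*415 + (507 + 86)*(-115) = 1660 + 593*(-115) = 1660 - 68195 = -66535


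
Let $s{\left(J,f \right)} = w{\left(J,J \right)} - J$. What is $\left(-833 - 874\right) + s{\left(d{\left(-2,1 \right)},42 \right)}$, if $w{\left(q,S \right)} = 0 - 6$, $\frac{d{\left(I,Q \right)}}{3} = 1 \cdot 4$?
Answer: $-1725$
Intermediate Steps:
$d{\left(I,Q \right)} = 12$ ($d{\left(I,Q \right)} = 3 \cdot 1 \cdot 4 = 3 \cdot 4 = 12$)
$w{\left(q,S \right)} = -6$ ($w{\left(q,S \right)} = 0 - 6 = -6$)
$s{\left(J,f \right)} = -6 - J$
$\left(-833 - 874\right) + s{\left(d{\left(-2,1 \right)},42 \right)} = \left(-833 - 874\right) - 18 = -1707 - 18 = -1725$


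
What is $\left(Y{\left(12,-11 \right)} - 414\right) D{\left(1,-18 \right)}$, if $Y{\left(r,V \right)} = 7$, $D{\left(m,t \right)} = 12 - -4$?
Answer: $-6512$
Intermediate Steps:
$D{\left(m,t \right)} = 16$ ($D{\left(m,t \right)} = 12 + 4 = 16$)
$\left(Y{\left(12,-11 \right)} - 414\right) D{\left(1,-18 \right)} = \left(7 - 414\right) 16 = \left(-407\right) 16 = -6512$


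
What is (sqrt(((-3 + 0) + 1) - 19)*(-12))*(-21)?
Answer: 252*I*sqrt(21) ≈ 1154.8*I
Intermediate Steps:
(sqrt(((-3 + 0) + 1) - 19)*(-12))*(-21) = (sqrt((-3 + 1) - 19)*(-12))*(-21) = (sqrt(-2 - 19)*(-12))*(-21) = (sqrt(-21)*(-12))*(-21) = ((I*sqrt(21))*(-12))*(-21) = -12*I*sqrt(21)*(-21) = 252*I*sqrt(21)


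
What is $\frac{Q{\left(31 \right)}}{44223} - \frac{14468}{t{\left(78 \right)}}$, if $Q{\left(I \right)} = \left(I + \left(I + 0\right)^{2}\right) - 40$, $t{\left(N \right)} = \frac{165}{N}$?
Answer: $- \frac{16635225104}{2432265} \approx -6839.4$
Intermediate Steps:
$Q{\left(I \right)} = -40 + I + I^{2}$ ($Q{\left(I \right)} = \left(I + I^{2}\right) - 40 = -40 + I + I^{2}$)
$\frac{Q{\left(31 \right)}}{44223} - \frac{14468}{t{\left(78 \right)}} = \frac{-40 + 31 + 31^{2}}{44223} - \frac{14468}{165 \cdot \frac{1}{78}} = \left(-40 + 31 + 961\right) \frac{1}{44223} - \frac{14468}{165 \cdot \frac{1}{78}} = 952 \cdot \frac{1}{44223} - \frac{14468}{\frac{55}{26}} = \frac{952}{44223} - \frac{376168}{55} = - \frac{16635225104}{2432265}$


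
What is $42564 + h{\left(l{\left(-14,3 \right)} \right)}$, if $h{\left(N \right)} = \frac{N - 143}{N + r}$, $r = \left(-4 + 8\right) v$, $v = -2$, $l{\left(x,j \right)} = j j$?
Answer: $42430$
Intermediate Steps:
$l{\left(x,j \right)} = j^{2}$
$r = -8$ ($r = \left(-4 + 8\right) \left(-2\right) = 4 \left(-2\right) = -8$)
$h{\left(N \right)} = \frac{-143 + N}{-8 + N}$ ($h{\left(N \right)} = \frac{N - 143}{N - 8} = \frac{-143 + N}{-8 + N}$)
$42564 + h{\left(l{\left(-14,3 \right)} \right)} = 42564 + \frac{-143 + 3^{2}}{-8 + 3^{2}} = 42564 + \frac{-143 + 9}{-8 + 9} = 42564 + 1^{-1} \left(-134\right) = 42564 + 1 \left(-134\right) = 42564 - 134 = 42430$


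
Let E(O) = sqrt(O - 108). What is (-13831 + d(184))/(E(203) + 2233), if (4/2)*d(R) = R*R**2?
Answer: 6924356593/4986194 - 3100921*sqrt(95)/4986194 ≈ 1382.6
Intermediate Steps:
d(R) = R**3/2 (d(R) = (R*R**2)/2 = R**3/2)
E(O) = sqrt(-108 + O)
(-13831 + d(184))/(E(203) + 2233) = (-13831 + (1/2)*184**3)/(sqrt(-108 + 203) + 2233) = (-13831 + (1/2)*6229504)/(sqrt(95) + 2233) = (-13831 + 3114752)/(2233 + sqrt(95)) = 3100921/(2233 + sqrt(95))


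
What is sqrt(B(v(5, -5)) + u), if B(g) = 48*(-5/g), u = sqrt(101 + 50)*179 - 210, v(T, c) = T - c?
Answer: sqrt(-234 + 179*sqrt(151)) ≈ 44.335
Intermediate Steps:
u = -210 + 179*sqrt(151) (u = sqrt(151)*179 - 210 = 179*sqrt(151) - 210 = -210 + 179*sqrt(151) ≈ 1989.6)
B(g) = -240/g
sqrt(B(v(5, -5)) + u) = sqrt(-240/(5 - 1*(-5)) + (-210 + 179*sqrt(151))) = sqrt(-240/(5 + 5) + (-210 + 179*sqrt(151))) = sqrt(-240/10 + (-210 + 179*sqrt(151))) = sqrt(-240*1/10 + (-210 + 179*sqrt(151))) = sqrt(-24 + (-210 + 179*sqrt(151))) = sqrt(-234 + 179*sqrt(151))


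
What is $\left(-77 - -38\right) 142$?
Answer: $-5538$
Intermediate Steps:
$\left(-77 - -38\right) 142 = \left(-77 + \left(-2 + 40\right)\right) 142 = \left(-77 + 38\right) 142 = \left(-39\right) 142 = -5538$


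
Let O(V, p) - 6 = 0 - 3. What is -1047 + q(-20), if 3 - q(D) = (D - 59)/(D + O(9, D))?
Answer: -17827/17 ≈ -1048.6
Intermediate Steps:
O(V, p) = 3 (O(V, p) = 6 + (0 - 3) = 6 - 3 = 3)
q(D) = 3 - (-59 + D)/(3 + D) (q(D) = 3 - (D - 59)/(D + 3) = 3 - (-59 + D)/(3 + D))
-1047 + q(-20) = -1047 + 2*(34 - 20)/(3 - 20) = -1047 + 2*14/(-17) = -1047 + 2*(-1/17)*14 = -1047 - 28/17 = -17827/17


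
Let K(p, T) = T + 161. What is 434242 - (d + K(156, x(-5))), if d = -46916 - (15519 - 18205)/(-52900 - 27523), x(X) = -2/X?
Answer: 193415961239/402115 ≈ 4.8100e+5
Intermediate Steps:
K(p, T) = 161 + T
d = -3773128154/80423 (d = -46916 - (-2686)/(-80423) = -46916 - (-2686)*(-1)/80423 = -46916 - 1*2686/80423 = -46916 - 2686/80423 = -3773128154/80423 ≈ -46916.)
434242 - (d + K(156, x(-5))) = 434242 - (-3773128154/80423 + (161 - 2/(-5))) = 434242 - (-3773128154/80423 + (161 - 2*(-⅕))) = 434242 - (-3773128154/80423 + (161 + ⅖)) = 434242 - (-3773128154/80423 + 807/5) = 434242 - 1*(-18800739409/402115) = 434242 + 18800739409/402115 = 193415961239/402115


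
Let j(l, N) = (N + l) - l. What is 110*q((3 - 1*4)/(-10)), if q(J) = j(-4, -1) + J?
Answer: -99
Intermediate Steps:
j(l, N) = N
q(J) = -1 + J
110*q((3 - 1*4)/(-10)) = 110*(-1 + (3 - 1*4)/(-10)) = 110*(-1 + (3 - 4)*(-⅒)) = 110*(-1 - 1*(-⅒)) = 110*(-1 + ⅒) = 110*(-9/10) = -99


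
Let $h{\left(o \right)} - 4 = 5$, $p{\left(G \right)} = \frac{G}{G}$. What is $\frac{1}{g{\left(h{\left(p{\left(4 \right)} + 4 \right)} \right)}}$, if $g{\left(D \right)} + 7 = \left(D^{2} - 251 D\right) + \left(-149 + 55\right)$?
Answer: $- \frac{1}{2279} \approx -0.00043879$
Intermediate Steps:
$p{\left(G \right)} = 1$
$h{\left(o \right)} = 9$ ($h{\left(o \right)} = 4 + 5 = 9$)
$g{\left(D \right)} = -101 + D^{2} - 251 D$ ($g{\left(D \right)} = -7 + \left(\left(D^{2} - 251 D\right) + \left(-149 + 55\right)\right) = -7 - \left(94 - D^{2} + 251 D\right) = -101 + D^{2} - 251 D$)
$\frac{1}{g{\left(h{\left(p{\left(4 \right)} + 4 \right)} \right)}} = \frac{1}{-101 + 9^{2} - 2259} = \frac{1}{-101 + 81 - 2259} = \frac{1}{-2279} = - \frac{1}{2279}$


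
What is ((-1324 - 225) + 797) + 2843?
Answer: 2091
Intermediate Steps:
((-1324 - 225) + 797) + 2843 = (-1549 + 797) + 2843 = -752 + 2843 = 2091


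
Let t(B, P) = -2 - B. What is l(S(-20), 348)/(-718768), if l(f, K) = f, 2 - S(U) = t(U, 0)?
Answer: 1/44923 ≈ 2.2260e-5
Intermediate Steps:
S(U) = 4 + U (S(U) = 2 - (-2 - U) = 2 + (2 + U) = 4 + U)
l(S(-20), 348)/(-718768) = (4 - 20)/(-718768) = -16*(-1/718768) = 1/44923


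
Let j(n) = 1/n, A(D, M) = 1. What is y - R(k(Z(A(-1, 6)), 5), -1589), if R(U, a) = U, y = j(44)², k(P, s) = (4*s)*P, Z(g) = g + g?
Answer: -77439/1936 ≈ -40.000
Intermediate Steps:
Z(g) = 2*g
k(P, s) = 4*P*s
y = 1/1936 (y = (1/44)² = 1/1936 ≈ 0.00051653)
y - R(k(Z(A(-1, 6)), 5), -1589) = 1/1936 - 4*2*1*5 = 1/1936 - 4*2*5 = 1/1936 - 1*40 = 1/1936 - 40 = -77439/1936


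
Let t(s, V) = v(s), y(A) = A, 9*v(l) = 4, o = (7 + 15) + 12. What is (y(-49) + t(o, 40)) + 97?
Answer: 436/9 ≈ 48.444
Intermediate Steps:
o = 34 (o = 22 + 12 = 34)
v(l) = 4/9 (v(l) = (⅑)*4 = 4/9)
t(s, V) = 4/9
(y(-49) + t(o, 40)) + 97 = (-49 + 4/9) + 97 = -437/9 + 97 = 436/9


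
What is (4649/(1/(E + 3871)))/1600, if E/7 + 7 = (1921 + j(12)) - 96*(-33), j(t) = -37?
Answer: 91087857/800 ≈ 1.1386e+5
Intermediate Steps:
E = 35315 (E = -49 + 7*((1921 - 37) - 96*(-33)) = -49 + 7*(1884 + 3168) = -49 + 7*5052 = -49 + 35364 = 35315)
(4649/(1/(E + 3871)))/1600 = (4649/(1/(35315 + 3871)))/1600 = (4649/(1/39186))*(1/1600) = (4649*39186)*(1/1600) = 182175714*(1/1600) = 91087857/800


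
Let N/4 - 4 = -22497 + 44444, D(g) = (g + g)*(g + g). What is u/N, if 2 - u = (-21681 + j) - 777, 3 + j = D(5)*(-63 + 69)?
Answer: 21863/87804 ≈ 0.24900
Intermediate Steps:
D(g) = 4*g² (D(g) = (2*g)*(2*g) = 4*g²)
j = 597 (j = -3 + (4*5²)*(-63 + 69) = -3 + (4*25)*6 = -3 + 100*6 = -3 + 600 = 597)
N = 87804 (N = 16 + 4*(-22497 + 44444) = 16 + 4*21947 = 16 + 87788 = 87804)
u = 21863 (u = 2 - ((-21681 + 597) - 777) = 2 - (-21084 - 777) = 2 - 1*(-21861) = 2 + 21861 = 21863)
u/N = 21863/87804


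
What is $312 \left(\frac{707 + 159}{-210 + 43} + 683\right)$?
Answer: $\frac{35316840}{167} \approx 2.1148 \cdot 10^{5}$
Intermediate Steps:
$312 \left(\frac{707 + 159}{-210 + 43} + 683\right) = 312 \left(\frac{866}{-167} + 683\right) = 312 \left(866 \left(- \frac{1}{167}\right) + 683\right) = 312 \left(- \frac{866}{167} + 683\right) = 312 \cdot \frac{113195}{167} = \frac{35316840}{167}$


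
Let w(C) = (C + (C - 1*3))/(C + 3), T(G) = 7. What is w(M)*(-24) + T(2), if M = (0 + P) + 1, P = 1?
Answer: 11/5 ≈ 2.2000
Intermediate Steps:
M = 2 (M = (0 + 1) + 1 = 1 + 1 = 2)
w(C) = (-3 + 2*C)/(3 + C) (w(C) = (C + (C - 3))/(3 + C) = (C + (-3 + C))/(3 + C) = (-3 + 2*C)/(3 + C))
w(M)*(-24) + T(2) = ((-3 + 2*2)/(3 + 2))*(-24) + 7 = ((-3 + 4)/5)*(-24) + 7 = ((⅕)*1)*(-24) + 7 = (⅕)*(-24) + 7 = -24/5 + 7 = 11/5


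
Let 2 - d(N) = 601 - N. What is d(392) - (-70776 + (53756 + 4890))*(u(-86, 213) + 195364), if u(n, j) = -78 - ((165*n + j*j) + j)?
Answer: 1988034013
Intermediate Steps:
u(n, j) = -78 - j - j² - 165*n (u(n, j) = -78 - ((165*n + j²) + j) = -78 - ((j² + 165*n) + j) = -78 - (j + j² + 165*n) = -78 + (-j - j² - 165*n) = -78 - j - j² - 165*n)
d(N) = -599 + N (d(N) = 2 - (601 - N) = 2 + (-601 + N) = -599 + N)
d(392) - (-70776 + (53756 + 4890))*(u(-86, 213) + 195364) = (-599 + 392) - (-70776 + (53756 + 4890))*((-78 - 1*213 - 1*213² - 165*(-86)) + 195364) = -207 - (-70776 + 58646)*((-78 - 213 - 1*45369 + 14190) + 195364) = -207 - (-12130)*((-78 - 213 - 45369 + 14190) + 195364) = -207 - (-12130)*(-31470 + 195364) = -207 - (-12130)*163894 = -207 - 1*(-1988034220) = -207 + 1988034220 = 1988034013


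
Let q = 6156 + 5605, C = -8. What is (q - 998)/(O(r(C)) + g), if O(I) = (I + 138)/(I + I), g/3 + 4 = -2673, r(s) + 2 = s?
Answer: -53815/40187 ≈ -1.3391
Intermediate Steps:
r(s) = -2 + s
g = -8031 (g = -12 + 3*(-2673) = -12 - 8019 = -8031)
q = 11761
O(I) = (138 + I)/(2*I) (O(I) = (138 + I)/((2*I)) = (138 + I)*(1/(2*I)) = (138 + I)/(2*I))
(q - 998)/(O(r(C)) + g) = (11761 - 998)/((138 + (-2 - 8))/(2*(-2 - 8)) - 8031) = 10763/((1/2)*(138 - 10)/(-10) - 8031) = 10763/((1/2)*(-1/10)*128 - 8031) = 10763/(-32/5 - 8031) = 10763/(-40187/5) = 10763*(-5/40187) = -53815/40187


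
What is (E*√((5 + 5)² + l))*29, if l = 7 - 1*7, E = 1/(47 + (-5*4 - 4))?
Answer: 290/23 ≈ 12.609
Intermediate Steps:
E = 1/23 (E = 1/(47 + (-20 - 4)) = 1/(47 - 24) = 1/23 ≈ 0.043478)
l = 0 (l = 7 - 7 = 0)
(E*√((5 + 5)² + l))*29 = (√((5 + 5)² + 0)/23)*29 = (√(10² + 0)/23)*29 = (√(100 + 0)/23)*29 = (√100/23)*29 = ((1/23)*10)*29 = (10/23)*29 = 290/23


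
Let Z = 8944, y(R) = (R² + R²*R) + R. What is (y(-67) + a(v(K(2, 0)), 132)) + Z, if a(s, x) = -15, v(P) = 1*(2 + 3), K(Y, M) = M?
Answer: -287412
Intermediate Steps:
v(P) = 5 (v(P) = 1*5 = 5)
y(R) = R + R² + R³ (y(R) = (R² + R³) + R = R + R² + R³)
(y(-67) + a(v(K(2, 0)), 132)) + Z = (-67*(1 - 67 + (-67)²) - 15) + 8944 = (-67*(1 - 67 + 4489) - 15) + 8944 = (-67*4423 - 15) + 8944 = (-296341 - 15) + 8944 = -296356 + 8944 = -287412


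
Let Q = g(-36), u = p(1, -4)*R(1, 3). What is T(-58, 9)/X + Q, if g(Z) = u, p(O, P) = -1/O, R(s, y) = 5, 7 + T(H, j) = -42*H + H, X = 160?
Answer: 1571/160 ≈ 9.8188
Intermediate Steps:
T(H, j) = -7 - 41*H (T(H, j) = -7 + (-42*H + H) = -7 - 41*H)
u = -5 (u = -1/1*5 = -1*1*5 = -1*5 = -5)
g(Z) = -5
Q = -5
T(-58, 9)/X + Q = (-7 - 41*(-58))/160 - 5 = (-7 + 2378)*(1/160) - 5 = 2371*(1/160) - 5 = 2371/160 - 5 = 1571/160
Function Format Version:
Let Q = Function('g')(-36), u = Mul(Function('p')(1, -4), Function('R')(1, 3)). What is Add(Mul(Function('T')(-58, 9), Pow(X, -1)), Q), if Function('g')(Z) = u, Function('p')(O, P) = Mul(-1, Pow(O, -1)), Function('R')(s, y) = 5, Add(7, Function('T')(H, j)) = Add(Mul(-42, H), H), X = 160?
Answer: Rational(1571, 160) ≈ 9.8188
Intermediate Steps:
Function('T')(H, j) = Add(-7, Mul(-41, H)) (Function('T')(H, j) = Add(-7, Add(Mul(-42, H), H)) = Add(-7, Mul(-41, H)))
u = -5 (u = Mul(Mul(-1, Pow(1, -1)), 5) = Mul(Mul(-1, 1), 5) = Mul(-1, 5) = -5)
Function('g')(Z) = -5
Q = -5
Add(Mul(Function('T')(-58, 9), Pow(X, -1)), Q) = Add(Mul(Add(-7, Mul(-41, -58)), Pow(160, -1)), -5) = Add(Mul(Add(-7, 2378), Rational(1, 160)), -5) = Add(Mul(2371, Rational(1, 160)), -5) = Add(Rational(2371, 160), -5) = Rational(1571, 160)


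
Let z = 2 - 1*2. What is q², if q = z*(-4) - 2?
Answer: 4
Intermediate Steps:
z = 0 (z = 2 - 2 = 0)
q = -2 (q = 0*(-4) - 2 = 0 - 2 = -2)
q² = (-2)² = 4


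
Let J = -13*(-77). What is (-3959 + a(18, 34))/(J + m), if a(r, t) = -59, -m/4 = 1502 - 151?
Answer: 574/629 ≈ 0.91256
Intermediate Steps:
m = -5404 (m = -4*(1502 - 151) = -4*1351 = -5404)
J = 1001
(-3959 + a(18, 34))/(J + m) = (-3959 - 59)/(1001 - 5404) = -4018/(-4403) = -4018*(-1/4403) = 574/629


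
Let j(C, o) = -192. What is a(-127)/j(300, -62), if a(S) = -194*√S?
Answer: 97*I*√127/96 ≈ 11.387*I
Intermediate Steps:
a(-127)/j(300, -62) = -194*I*√127/(-192) = -194*I*√127*(-1/192) = 97*I*√127/96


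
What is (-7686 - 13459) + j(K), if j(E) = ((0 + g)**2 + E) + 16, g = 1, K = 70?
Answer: -21058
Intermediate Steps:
j(E) = 17 + E (j(E) = ((0 + 1)**2 + E) + 16 = (1**2 + E) + 16 = (1 + E) + 16 = 17 + E)
(-7686 - 13459) + j(K) = (-7686 - 13459) + (17 + 70) = -21145 + 87 = -21058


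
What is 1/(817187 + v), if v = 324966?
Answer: 1/1142153 ≈ 8.7554e-7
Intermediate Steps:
1/(817187 + v) = 1/(817187 + 324966) = 1/1142153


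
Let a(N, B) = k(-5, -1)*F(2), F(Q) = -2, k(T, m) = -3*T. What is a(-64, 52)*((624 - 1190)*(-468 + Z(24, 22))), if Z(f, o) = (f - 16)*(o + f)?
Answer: -1698000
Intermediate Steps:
Z(f, o) = (-16 + f)*(f + o)
a(N, B) = -30 (a(N, B) = -3*(-5)*(-2) = 15*(-2) = -30)
a(-64, 52)*((624 - 1190)*(-468 + Z(24, 22))) = -30*(624 - 1190)*(-468 + (24**2 - 16*24 - 16*22 + 24*22)) = -(-16980)*(-468 + (576 - 384 - 352 + 528)) = -(-16980)*(-468 + 368) = -(-16980)*(-100) = -30*56600 = -1698000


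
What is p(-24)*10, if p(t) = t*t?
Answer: 5760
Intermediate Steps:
p(t) = t²
p(-24)*10 = (-24)²*10 = 576*10 = 5760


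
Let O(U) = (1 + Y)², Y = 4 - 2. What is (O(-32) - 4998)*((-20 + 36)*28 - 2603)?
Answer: 10751295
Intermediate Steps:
Y = 2
O(U) = 9 (O(U) = (1 + 2)² = 3² = 9)
(O(-32) - 4998)*((-20 + 36)*28 - 2603) = (9 - 4998)*((-20 + 36)*28 - 2603) = -4989*(16*28 - 2603) = -4989*(448 - 2603) = -4989*(-2155) = 10751295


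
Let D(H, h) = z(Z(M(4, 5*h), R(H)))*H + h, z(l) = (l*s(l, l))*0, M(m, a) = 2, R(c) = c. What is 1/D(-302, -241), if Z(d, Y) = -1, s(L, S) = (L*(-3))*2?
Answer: -1/241 ≈ -0.0041494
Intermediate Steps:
s(L, S) = -6*L (s(L, S) = -3*L*2 = -6*L)
z(l) = 0 (z(l) = (l*(-6*l))*0 = -6*l²*0 = 0)
D(H, h) = h (D(H, h) = 0*H + h = 0 + h = h)
1/D(-302, -241) = 1/(-241) = -1/241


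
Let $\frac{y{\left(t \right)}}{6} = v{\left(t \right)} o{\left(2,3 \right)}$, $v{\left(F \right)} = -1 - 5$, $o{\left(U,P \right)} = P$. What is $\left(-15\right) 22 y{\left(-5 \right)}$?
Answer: $35640$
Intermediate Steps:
$v{\left(F \right)} = -6$
$y{\left(t \right)} = -108$ ($y{\left(t \right)} = 6 \left(\left(-6\right) 3\right) = 6 \left(-18\right) = -108$)
$\left(-15\right) 22 y{\left(-5 \right)} = \left(-15\right) 22 \left(-108\right) = \left(-330\right) \left(-108\right) = 35640$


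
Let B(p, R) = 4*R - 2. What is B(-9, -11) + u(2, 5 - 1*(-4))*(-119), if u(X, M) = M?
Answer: -1117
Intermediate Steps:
B(p, R) = -2 + 4*R
B(-9, -11) + u(2, 5 - 1*(-4))*(-119) = (-2 + 4*(-11)) + (5 - 1*(-4))*(-119) = (-2 - 44) + (5 + 4)*(-119) = -46 + 9*(-119) = -46 - 1071 = -1117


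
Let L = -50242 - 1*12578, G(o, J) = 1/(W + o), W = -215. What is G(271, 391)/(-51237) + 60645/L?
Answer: -966705907/1001375928 ≈ -0.96538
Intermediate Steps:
G(o, J) = 1/(-215 + o)
L = -62820 (L = -50242 - 12578 = -62820)
G(271, 391)/(-51237) + 60645/L = 1/((-215 + 271)*(-51237)) + 60645/(-62820) = -1/51237/56 + 60645*(-1/62820) = (1/56)*(-1/51237) - 4043/4188 = -1/2869272 - 4043/4188 = -966705907/1001375928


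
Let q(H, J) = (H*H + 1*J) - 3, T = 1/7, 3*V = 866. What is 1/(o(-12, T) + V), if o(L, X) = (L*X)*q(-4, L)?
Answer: 21/6026 ≈ 0.0034849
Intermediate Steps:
V = 866/3 (V = (⅓)*866 = 866/3 ≈ 288.67)
T = ⅐ ≈ 0.14286
q(H, J) = -3 + J + H² (q(H, J) = (H² + J) - 3 = (J + H²) - 3 = -3 + J + H²)
o(L, X) = L*X*(13 + L) (o(L, X) = (L*X)*(-3 + L + (-4)²) = (L*X)*(-3 + L + 16) = (L*X)*(13 + L) = L*X*(13 + L))
1/(o(-12, T) + V) = 1/(-12*⅐*(13 - 12) + 866/3) = 1/(-12*⅐*1 + 866/3) = 1/(-12/7 + 866/3) = 1/(6026/21) = 21/6026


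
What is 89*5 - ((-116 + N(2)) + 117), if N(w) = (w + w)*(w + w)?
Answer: 428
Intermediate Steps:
N(w) = 4*w² (N(w) = (2*w)*(2*w) = 4*w²)
89*5 - ((-116 + N(2)) + 117) = 89*5 - ((-116 + 4*2²) + 117) = 445 - ((-116 + 4*4) + 117) = 445 - ((-116 + 16) + 117) = 445 - (-100 + 117) = 445 - 1*17 = 445 - 17 = 428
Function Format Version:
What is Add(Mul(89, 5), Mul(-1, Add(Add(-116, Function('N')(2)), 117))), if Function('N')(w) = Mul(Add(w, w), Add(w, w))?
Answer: 428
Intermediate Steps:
Function('N')(w) = Mul(4, Pow(w, 2)) (Function('N')(w) = Mul(Mul(2, w), Mul(2, w)) = Mul(4, Pow(w, 2)))
Add(Mul(89, 5), Mul(-1, Add(Add(-116, Function('N')(2)), 117))) = Add(Mul(89, 5), Mul(-1, Add(Add(-116, Mul(4, Pow(2, 2))), 117))) = Add(445, Mul(-1, Add(Add(-116, Mul(4, 4)), 117))) = Add(445, Mul(-1, Add(Add(-116, 16), 117))) = Add(445, Mul(-1, Add(-100, 117))) = Add(445, Mul(-1, 17)) = Add(445, -17) = 428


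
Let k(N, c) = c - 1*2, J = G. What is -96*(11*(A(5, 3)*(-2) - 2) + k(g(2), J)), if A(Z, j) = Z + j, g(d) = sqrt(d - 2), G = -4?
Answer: 19584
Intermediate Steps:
g(d) = sqrt(-2 + d)
J = -4
k(N, c) = -2 + c (k(N, c) = c - 2 = -2 + c)
-96*(11*(A(5, 3)*(-2) - 2) + k(g(2), J)) = -96*(11*((5 + 3)*(-2) - 2) + (-2 - 4)) = -96*(11*(8*(-2) - 2) - 6) = -96*(11*(-16 - 2) - 6) = -96*(11*(-18) - 6) = -96*(-198 - 6) = -96*(-204) = 19584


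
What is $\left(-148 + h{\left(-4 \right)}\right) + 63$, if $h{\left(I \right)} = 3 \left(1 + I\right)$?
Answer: $-94$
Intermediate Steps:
$h{\left(I \right)} = 3 + 3 I$
$\left(-148 + h{\left(-4 \right)}\right) + 63 = \left(-148 + \left(3 + 3 \left(-4\right)\right)\right) + 63 = \left(-148 + \left(3 - 12\right)\right) + 63 = \left(-148 - 9\right) + 63 = -157 + 63 = -94$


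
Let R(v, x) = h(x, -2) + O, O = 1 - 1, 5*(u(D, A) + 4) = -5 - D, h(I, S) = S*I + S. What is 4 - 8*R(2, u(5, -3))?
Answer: -76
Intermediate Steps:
h(I, S) = S + I*S (h(I, S) = I*S + S = S + I*S)
u(D, A) = -5 - D/5 (u(D, A) = -4 + (-5 - D)/5 = -4 + (-1 - D/5) = -5 - D/5)
O = 0
R(v, x) = -2 - 2*x (R(v, x) = -2*(1 + x) + 0 = (-2 - 2*x) + 0 = -2 - 2*x)
4 - 8*R(2, u(5, -3)) = 4 - 8*(-2 - 2*(-5 - 1/5*5)) = 4 - 8*(-2 - 2*(-5 - 1)) = 4 - 8*(-2 - 2*(-6)) = 4 - 8*(-2 + 12) = 4 - 8*10 = 4 - 80 = -76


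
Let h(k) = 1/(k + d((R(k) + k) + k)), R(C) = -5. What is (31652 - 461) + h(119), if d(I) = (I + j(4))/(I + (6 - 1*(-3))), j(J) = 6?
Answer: 905693309/29037 ≈ 31191.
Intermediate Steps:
d(I) = (6 + I)/(9 + I) (d(I) = (I + 6)/(I + (6 - 1*(-3))) = (6 + I)/(I + (6 + 3)) = (6 + I)/(I + 9) = (6 + I)/(9 + I))
h(k) = 1/(k + (1 + 2*k)/(4 + 2*k)) (h(k) = 1/(k + (6 + ((-5 + k) + k))/(9 + ((-5 + k) + k))) = 1/(k + (6 + (-5 + 2*k))/(9 + (-5 + 2*k))) = 1/(k + (1 + 2*k)/(4 + 2*k)))
(31652 - 461) + h(119) = (31652 - 461) + 2*(2 + 119)/(1 + 2*119² + 6*119) = 31191 + 2*121/(1 + 2*14161 + 714) = 31191 + 2*121/(1 + 28322 + 714) = 31191 + 2*121/29037 = 31191 + 2*(1/29037)*121 = 31191 + 242/29037 = 905693309/29037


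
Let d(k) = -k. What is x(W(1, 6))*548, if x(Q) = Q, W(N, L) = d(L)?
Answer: -3288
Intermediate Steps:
W(N, L) = -L
x(W(1, 6))*548 = -1*6*548 = -6*548 = -3288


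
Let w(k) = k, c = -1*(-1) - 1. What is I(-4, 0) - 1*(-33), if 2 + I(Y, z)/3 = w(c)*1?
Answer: 27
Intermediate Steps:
c = 0 (c = 1 - 1 = 0)
I(Y, z) = -6 (I(Y, z) = -6 + 3*(0*1) = -6 + 3*0 = -6 + 0 = -6)
I(-4, 0) - 1*(-33) = -6 - 1*(-33) = -6 + 33 = 27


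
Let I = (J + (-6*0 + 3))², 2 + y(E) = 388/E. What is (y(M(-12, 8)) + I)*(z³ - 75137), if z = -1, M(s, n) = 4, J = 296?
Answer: -6724550448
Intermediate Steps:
y(E) = -2 + 388/E
I = 89401 (I = (296 + (-6*0 + 3))² = (296 + (0 + 3))² = (296 + 3)² = 299² = 89401)
(y(M(-12, 8)) + I)*(z³ - 75137) = ((-2 + 388/4) + 89401)*((-1)³ - 75137) = ((-2 + 388*(¼)) + 89401)*(-1 - 75137) = ((-2 + 97) + 89401)*(-75138) = (95 + 89401)*(-75138) = 89496*(-75138) = -6724550448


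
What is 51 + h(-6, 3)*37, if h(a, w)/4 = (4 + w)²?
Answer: 7303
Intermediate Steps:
h(a, w) = 4*(4 + w)²
51 + h(-6, 3)*37 = 51 + (4*(4 + 3)²)*37 = 51 + (4*7²)*37 = 51 + (4*49)*37 = 51 + 196*37 = 51 + 7252 = 7303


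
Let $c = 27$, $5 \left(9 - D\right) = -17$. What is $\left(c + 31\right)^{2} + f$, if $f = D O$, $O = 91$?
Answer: $\frac{22462}{5} \approx 4492.4$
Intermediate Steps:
$D = \frac{62}{5}$ ($D = 9 - - \frac{17}{5} = 9 + \frac{17}{5} = \frac{62}{5} \approx 12.4$)
$f = \frac{5642}{5}$ ($f = \frac{62}{5} \cdot 91 = \frac{5642}{5} \approx 1128.4$)
$\left(c + 31\right)^{2} + f = \left(27 + 31\right)^{2} + \frac{5642}{5} = 58^{2} + \frac{5642}{5} = 3364 + \frac{5642}{5} = \frac{22462}{5}$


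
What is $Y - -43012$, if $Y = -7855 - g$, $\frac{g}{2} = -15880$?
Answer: $66917$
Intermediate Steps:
$g = -31760$ ($g = 2 \left(-15880\right) = -31760$)
$Y = 23905$ ($Y = -7855 - -31760 = -7855 + 31760 = 23905$)
$Y - -43012 = 23905 - -43012 = 23905 + 43012 = 66917$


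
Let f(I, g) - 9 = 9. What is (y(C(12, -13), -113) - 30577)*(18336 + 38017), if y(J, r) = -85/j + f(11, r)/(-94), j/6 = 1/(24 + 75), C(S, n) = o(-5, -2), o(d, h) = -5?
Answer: -3604303109/2 ≈ -1.8022e+9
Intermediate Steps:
C(S, n) = -5
f(I, g) = 18 (f(I, g) = 9 + 9 = 18)
j = 2/33 (j = 6/(24 + 75) = 6/99 = 6*(1/99) = 2/33 ≈ 0.060606)
y(J, r) = -131853/94 (y(J, r) = -85/2/33 + 18/(-94) = -85*33/2 + 18*(-1/94) = -2805/2 - 9/47 = -131853/94)
(y(C(12, -13), -113) - 30577)*(18336 + 38017) = (-131853/94 - 30577)*(18336 + 38017) = -3006091/94*56353 = -3604303109/2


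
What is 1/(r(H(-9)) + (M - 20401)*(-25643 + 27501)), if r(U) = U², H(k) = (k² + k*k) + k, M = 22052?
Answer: 1/3090967 ≈ 3.2352e-7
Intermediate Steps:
H(k) = k + 2*k² (H(k) = (k² + k²) + k = 2*k² + k = k + 2*k²)
1/(r(H(-9)) + (M - 20401)*(-25643 + 27501)) = 1/((-9*(1 + 2*(-9)))² + (22052 - 20401)*(-25643 + 27501)) = 1/((-9*(1 - 18))² + 1651*1858) = 1/((-9*(-17))² + 3067558) = 1/(153² + 3067558) = 1/(23409 + 3067558) = 1/3090967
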